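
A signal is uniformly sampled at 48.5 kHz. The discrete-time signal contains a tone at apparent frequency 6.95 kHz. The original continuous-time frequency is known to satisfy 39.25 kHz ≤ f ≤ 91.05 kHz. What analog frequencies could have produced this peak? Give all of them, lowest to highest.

Frequencies that alias to 6.95 kHz are k·fs ± 6.95 kHz for integer k ≥ 0.
k=0: 6.95 kHz.
k=1: 41.55 kHz, 55.45 kHz.
k=2: 90.05 kHz, 103.95 kHz.
k=3: 138.55 kHz, 152.45 kHz.
Within [39.25 kHz, 91.05 kHz]: 41.55 kHz, 55.45 kHz, 90.05 kHz.

41.55 kHz, 55.45 kHz, 90.05 kHz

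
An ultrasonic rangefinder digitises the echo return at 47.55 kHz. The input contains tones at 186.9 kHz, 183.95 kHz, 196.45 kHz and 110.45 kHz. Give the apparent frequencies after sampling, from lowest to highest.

fs/2 = 23.775 kHz.
186.9 kHz mod fs = 44.25 kHz.
44.25 kHz > fs/2 = 23.775 kHz, folds to fs − 44.25 kHz = 3.3 kHz.
183.95 kHz mod fs = 41.3 kHz.
41.3 kHz > fs/2 = 23.775 kHz, folds to fs − 41.3 kHz = 6.25 kHz.
196.45 kHz mod fs = 6.25 kHz.
6.25 kHz ≤ fs/2 = 23.775 kHz, appears at 6.25 kHz.
110.45 kHz mod fs = 15.35 kHz.
15.35 kHz ≤ fs/2 = 23.775 kHz, appears at 15.35 kHz.
Distinct values: {3.3 kHz, 6.25 kHz, 15.35 kHz}.

3.3 kHz, 6.25 kHz, 15.35 kHz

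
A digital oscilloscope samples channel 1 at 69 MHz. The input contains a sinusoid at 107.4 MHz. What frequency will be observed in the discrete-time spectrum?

107.4 MHz mod fs = 38.4 MHz.
38.4 MHz > fs/2 = 34.5 MHz, folds to fs − 38.4 MHz = 30.6 MHz.

30.6 MHz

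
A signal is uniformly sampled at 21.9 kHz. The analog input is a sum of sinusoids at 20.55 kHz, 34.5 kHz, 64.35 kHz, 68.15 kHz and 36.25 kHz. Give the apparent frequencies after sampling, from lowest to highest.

fs/2 = 10.95 kHz.
20.55 kHz > fs/2 = 10.95 kHz, folds to fs − 20.55 kHz = 1.35 kHz.
34.5 kHz mod fs = 12.6 kHz.
12.6 kHz > fs/2 = 10.95 kHz, folds to fs − 12.6 kHz = 9.3 kHz.
64.35 kHz mod fs = 20.55 kHz.
20.55 kHz > fs/2 = 10.95 kHz, folds to fs − 20.55 kHz = 1.35 kHz.
68.15 kHz mod fs = 2.45 kHz.
2.45 kHz ≤ fs/2 = 10.95 kHz, appears at 2.45 kHz.
36.25 kHz mod fs = 14.35 kHz.
14.35 kHz > fs/2 = 10.95 kHz, folds to fs − 14.35 kHz = 7.55 kHz.
Distinct values: {1.35 kHz, 2.45 kHz, 7.55 kHz, 9.3 kHz}.

1.35 kHz, 2.45 kHz, 7.55 kHz, 9.3 kHz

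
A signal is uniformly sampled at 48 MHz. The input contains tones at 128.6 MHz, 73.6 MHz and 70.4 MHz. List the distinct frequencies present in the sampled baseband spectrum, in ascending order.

fs/2 = 24 MHz.
128.6 MHz mod fs = 32.6 MHz.
32.6 MHz > fs/2 = 24 MHz, folds to fs − 32.6 MHz = 15.4 MHz.
73.6 MHz mod fs = 25.6 MHz.
25.6 MHz > fs/2 = 24 MHz, folds to fs − 25.6 MHz = 22.4 MHz.
70.4 MHz mod fs = 22.4 MHz.
22.4 MHz ≤ fs/2 = 24 MHz, appears at 22.4 MHz.
Distinct values: {15.4 MHz, 22.4 MHz}.

15.4 MHz, 22.4 MHz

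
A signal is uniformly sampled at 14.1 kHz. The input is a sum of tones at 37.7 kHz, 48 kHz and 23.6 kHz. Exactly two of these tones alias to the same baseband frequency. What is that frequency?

4.6 kHz

fs/2 = 7.05 kHz.
37.7 kHz mod fs = 9.5 kHz.
9.5 kHz > fs/2 = 7.05 kHz, folds to fs − 9.5 kHz = 4.6 kHz.
48 kHz mod fs = 5.7 kHz.
5.7 kHz ≤ fs/2 = 7.05 kHz, appears at 5.7 kHz.
23.6 kHz mod fs = 9.5 kHz.
9.5 kHz > fs/2 = 7.05 kHz, folds to fs − 9.5 kHz = 4.6 kHz.
23.6 kHz and 37.7 kHz both map to 4.6 kHz.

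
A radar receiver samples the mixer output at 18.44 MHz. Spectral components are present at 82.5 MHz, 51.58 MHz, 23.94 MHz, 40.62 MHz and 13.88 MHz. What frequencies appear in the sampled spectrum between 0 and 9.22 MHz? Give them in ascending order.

3.74 MHz, 4.56 MHz, 5.5 MHz, 8.74 MHz

fs/2 = 9.22 MHz.
82.5 MHz mod fs = 8.74 MHz.
8.74 MHz ≤ fs/2 = 9.22 MHz, appears at 8.74 MHz.
51.58 MHz mod fs = 14.7 MHz.
14.7 MHz > fs/2 = 9.22 MHz, folds to fs − 14.7 MHz = 3.74 MHz.
23.94 MHz mod fs = 5.5 MHz.
5.5 MHz ≤ fs/2 = 9.22 MHz, appears at 5.5 MHz.
40.62 MHz mod fs = 3.74 MHz.
3.74 MHz ≤ fs/2 = 9.22 MHz, appears at 3.74 MHz.
13.88 MHz > fs/2 = 9.22 MHz, folds to fs − 13.88 MHz = 4.56 MHz.
Distinct values: {3.74 MHz, 4.56 MHz, 5.5 MHz, 8.74 MHz}.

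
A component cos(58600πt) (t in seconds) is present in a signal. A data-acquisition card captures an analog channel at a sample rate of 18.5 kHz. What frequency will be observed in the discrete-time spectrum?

7.7 kHz

ω = 58600π rad/s → f = ω/(2π) = 29300 Hz = 29.3 kHz.
29.3 kHz mod fs = 10.8 kHz.
10.8 kHz > fs/2 = 9.25 kHz, folds to fs − 10.8 kHz = 7.7 kHz.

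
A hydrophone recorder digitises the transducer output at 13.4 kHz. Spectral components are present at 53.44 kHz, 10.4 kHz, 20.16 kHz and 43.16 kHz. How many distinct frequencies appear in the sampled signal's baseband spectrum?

fs/2 = 6.7 kHz.
53.44 kHz mod fs = 13.24 kHz.
13.24 kHz > fs/2 = 6.7 kHz, folds to fs − 13.24 kHz = 0.16 kHz.
10.4 kHz > fs/2 = 6.7 kHz, folds to fs − 10.4 kHz = 3 kHz.
20.16 kHz mod fs = 6.76 kHz.
6.76 kHz > fs/2 = 6.7 kHz, folds to fs − 6.76 kHz = 6.64 kHz.
43.16 kHz mod fs = 2.96 kHz.
2.96 kHz ≤ fs/2 = 6.7 kHz, appears at 2.96 kHz.
Distinct values: {0.16 kHz, 2.96 kHz, 3 kHz, 6.64 kHz} → 4.

4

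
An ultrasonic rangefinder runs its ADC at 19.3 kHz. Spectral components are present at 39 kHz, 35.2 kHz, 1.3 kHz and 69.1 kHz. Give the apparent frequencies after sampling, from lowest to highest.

0.4 kHz, 1.3 kHz, 3.4 kHz, 8.1 kHz

fs/2 = 9.65 kHz.
39 kHz mod fs = 0.4 kHz.
0.4 kHz ≤ fs/2 = 9.65 kHz, appears at 0.4 kHz.
35.2 kHz mod fs = 15.9 kHz.
15.9 kHz > fs/2 = 9.65 kHz, folds to fs − 15.9 kHz = 3.4 kHz.
1.3 kHz ≤ fs/2 = 9.65 kHz, passes unchanged.
69.1 kHz mod fs = 11.2 kHz.
11.2 kHz > fs/2 = 9.65 kHz, folds to fs − 11.2 kHz = 8.1 kHz.
Distinct values: {0.4 kHz, 1.3 kHz, 3.4 kHz, 8.1 kHz}.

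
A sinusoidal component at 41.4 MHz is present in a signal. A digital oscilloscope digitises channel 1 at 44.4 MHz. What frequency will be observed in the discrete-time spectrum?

3 MHz

41.4 MHz > fs/2 = 22.2 MHz, folds to fs − 41.4 MHz = 3 MHz.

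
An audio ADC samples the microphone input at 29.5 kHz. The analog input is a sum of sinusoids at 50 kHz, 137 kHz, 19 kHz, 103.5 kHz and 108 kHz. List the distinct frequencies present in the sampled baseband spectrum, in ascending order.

fs/2 = 14.75 kHz.
50 kHz mod fs = 20.5 kHz.
20.5 kHz > fs/2 = 14.75 kHz, folds to fs − 20.5 kHz = 9 kHz.
137 kHz mod fs = 19 kHz.
19 kHz > fs/2 = 14.75 kHz, folds to fs − 19 kHz = 10.5 kHz.
19 kHz > fs/2 = 14.75 kHz, folds to fs − 19 kHz = 10.5 kHz.
103.5 kHz mod fs = 15 kHz.
15 kHz > fs/2 = 14.75 kHz, folds to fs − 15 kHz = 14.5 kHz.
108 kHz mod fs = 19.5 kHz.
19.5 kHz > fs/2 = 14.75 kHz, folds to fs − 19.5 kHz = 10 kHz.
Distinct values: {9 kHz, 10 kHz, 10.5 kHz, 14.5 kHz}.

9 kHz, 10 kHz, 10.5 kHz, 14.5 kHz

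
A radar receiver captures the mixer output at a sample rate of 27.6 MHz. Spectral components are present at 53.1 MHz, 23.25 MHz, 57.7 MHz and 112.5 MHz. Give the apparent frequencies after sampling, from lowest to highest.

2.1 MHz, 2.5 MHz, 4.35 MHz

fs/2 = 13.8 MHz.
53.1 MHz mod fs = 25.5 MHz.
25.5 MHz > fs/2 = 13.8 MHz, folds to fs − 25.5 MHz = 2.1 MHz.
23.25 MHz > fs/2 = 13.8 MHz, folds to fs − 23.25 MHz = 4.35 MHz.
57.7 MHz mod fs = 2.5 MHz.
2.5 MHz ≤ fs/2 = 13.8 MHz, appears at 2.5 MHz.
112.5 MHz mod fs = 2.1 MHz.
2.1 MHz ≤ fs/2 = 13.8 MHz, appears at 2.1 MHz.
Distinct values: {2.1 MHz, 2.5 MHz, 4.35 MHz}.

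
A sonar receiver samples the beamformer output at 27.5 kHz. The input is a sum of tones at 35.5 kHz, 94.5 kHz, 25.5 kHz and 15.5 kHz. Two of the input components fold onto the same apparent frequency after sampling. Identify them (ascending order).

fs/2 = 13.75 kHz.
35.5 kHz mod fs = 8 kHz.
8 kHz ≤ fs/2 = 13.75 kHz, appears at 8 kHz.
94.5 kHz mod fs = 12 kHz.
12 kHz ≤ fs/2 = 13.75 kHz, appears at 12 kHz.
25.5 kHz > fs/2 = 13.75 kHz, folds to fs − 25.5 kHz = 2 kHz.
15.5 kHz > fs/2 = 13.75 kHz, folds to fs − 15.5 kHz = 12 kHz.
15.5 kHz and 94.5 kHz both map to 12 kHz.

15.5 kHz, 94.5 kHz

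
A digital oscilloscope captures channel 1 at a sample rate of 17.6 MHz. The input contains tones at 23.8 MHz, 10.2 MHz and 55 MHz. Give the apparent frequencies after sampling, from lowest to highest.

2.2 MHz, 6.2 MHz, 7.4 MHz

fs/2 = 8.8 MHz.
23.8 MHz mod fs = 6.2 MHz.
6.2 MHz ≤ fs/2 = 8.8 MHz, appears at 6.2 MHz.
10.2 MHz > fs/2 = 8.8 MHz, folds to fs − 10.2 MHz = 7.4 MHz.
55 MHz mod fs = 2.2 MHz.
2.2 MHz ≤ fs/2 = 8.8 MHz, appears at 2.2 MHz.
Distinct values: {2.2 MHz, 6.2 MHz, 7.4 MHz}.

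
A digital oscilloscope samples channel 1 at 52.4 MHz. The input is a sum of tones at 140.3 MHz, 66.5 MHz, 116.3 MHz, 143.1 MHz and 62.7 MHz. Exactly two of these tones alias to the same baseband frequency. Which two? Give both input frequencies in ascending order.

fs/2 = 26.2 MHz.
140.3 MHz mod fs = 35.5 MHz.
35.5 MHz > fs/2 = 26.2 MHz, folds to fs − 35.5 MHz = 16.9 MHz.
66.5 MHz mod fs = 14.1 MHz.
14.1 MHz ≤ fs/2 = 26.2 MHz, appears at 14.1 MHz.
116.3 MHz mod fs = 11.5 MHz.
11.5 MHz ≤ fs/2 = 26.2 MHz, appears at 11.5 MHz.
143.1 MHz mod fs = 38.3 MHz.
38.3 MHz > fs/2 = 26.2 MHz, folds to fs − 38.3 MHz = 14.1 MHz.
62.7 MHz mod fs = 10.3 MHz.
10.3 MHz ≤ fs/2 = 26.2 MHz, appears at 10.3 MHz.
66.5 MHz and 143.1 MHz both map to 14.1 MHz.

66.5 MHz, 143.1 MHz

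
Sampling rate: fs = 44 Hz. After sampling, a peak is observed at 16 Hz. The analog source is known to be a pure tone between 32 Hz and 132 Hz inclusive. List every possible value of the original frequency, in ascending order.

60 Hz, 72 Hz, 104 Hz, 116 Hz

Frequencies that alias to 16 Hz are k·fs ± 16 Hz for integer k ≥ 0.
k=0: 16 Hz.
k=1: 28 Hz, 60 Hz.
k=2: 72 Hz, 104 Hz.
k=3: 116 Hz, 148 Hz.
k=4: 160 Hz, 192 Hz.
Within [32 Hz, 132 Hz]: 60 Hz, 72 Hz, 104 Hz, 116 Hz.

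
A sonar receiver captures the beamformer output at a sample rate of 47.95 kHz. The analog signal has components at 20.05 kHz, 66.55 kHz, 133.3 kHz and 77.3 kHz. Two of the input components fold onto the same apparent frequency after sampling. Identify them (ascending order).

fs/2 = 23.975 kHz.
20.05 kHz ≤ fs/2 = 23.975 kHz, passes unchanged.
66.55 kHz mod fs = 18.6 kHz.
18.6 kHz ≤ fs/2 = 23.975 kHz, appears at 18.6 kHz.
133.3 kHz mod fs = 37.4 kHz.
37.4 kHz > fs/2 = 23.975 kHz, folds to fs − 37.4 kHz = 10.55 kHz.
77.3 kHz mod fs = 29.35 kHz.
29.35 kHz > fs/2 = 23.975 kHz, folds to fs − 29.35 kHz = 18.6 kHz.
66.55 kHz and 77.3 kHz both map to 18.6 kHz.

66.55 kHz, 77.3 kHz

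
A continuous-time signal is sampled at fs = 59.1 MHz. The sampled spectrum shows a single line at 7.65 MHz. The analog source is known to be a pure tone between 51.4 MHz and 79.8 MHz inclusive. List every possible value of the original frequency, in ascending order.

Frequencies that alias to 7.65 MHz are k·fs ± 7.65 MHz for integer k ≥ 0.
k=0: 7.65 MHz.
k=1: 51.45 MHz, 66.75 MHz.
k=2: 110.55 MHz, 125.85 MHz.
Within [51.4 MHz, 79.8 MHz]: 51.45 MHz, 66.75 MHz.

51.45 MHz, 66.75 MHz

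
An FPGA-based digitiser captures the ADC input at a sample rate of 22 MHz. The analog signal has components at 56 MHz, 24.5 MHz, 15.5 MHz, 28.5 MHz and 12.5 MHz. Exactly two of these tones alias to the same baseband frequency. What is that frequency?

fs/2 = 11 MHz.
56 MHz mod fs = 12 MHz.
12 MHz > fs/2 = 11 MHz, folds to fs − 12 MHz = 10 MHz.
24.5 MHz mod fs = 2.5 MHz.
2.5 MHz ≤ fs/2 = 11 MHz, appears at 2.5 MHz.
15.5 MHz > fs/2 = 11 MHz, folds to fs − 15.5 MHz = 6.5 MHz.
28.5 MHz mod fs = 6.5 MHz.
6.5 MHz ≤ fs/2 = 11 MHz, appears at 6.5 MHz.
12.5 MHz > fs/2 = 11 MHz, folds to fs − 12.5 MHz = 9.5 MHz.
15.5 MHz and 28.5 MHz both map to 6.5 MHz.

6.5 MHz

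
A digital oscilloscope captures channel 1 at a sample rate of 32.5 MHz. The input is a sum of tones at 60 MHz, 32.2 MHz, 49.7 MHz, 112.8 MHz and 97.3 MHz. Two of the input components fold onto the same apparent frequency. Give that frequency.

fs/2 = 16.25 MHz.
60 MHz mod fs = 27.5 MHz.
27.5 MHz > fs/2 = 16.25 MHz, folds to fs − 27.5 MHz = 5 MHz.
32.2 MHz > fs/2 = 16.25 MHz, folds to fs − 32.2 MHz = 0.3 MHz.
49.7 MHz mod fs = 17.2 MHz.
17.2 MHz > fs/2 = 16.25 MHz, folds to fs − 17.2 MHz = 15.3 MHz.
112.8 MHz mod fs = 15.3 MHz.
15.3 MHz ≤ fs/2 = 16.25 MHz, appears at 15.3 MHz.
97.3 MHz mod fs = 32.3 MHz.
32.3 MHz > fs/2 = 16.25 MHz, folds to fs − 32.3 MHz = 0.2 MHz.
49.7 MHz and 112.8 MHz both map to 15.3 MHz.

15.3 MHz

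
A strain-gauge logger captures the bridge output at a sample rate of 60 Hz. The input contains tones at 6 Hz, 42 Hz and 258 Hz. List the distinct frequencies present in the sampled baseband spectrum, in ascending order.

fs/2 = 30 Hz.
6 Hz ≤ fs/2 = 30 Hz, passes unchanged.
42 Hz > fs/2 = 30 Hz, folds to fs − 42 Hz = 18 Hz.
258 Hz mod fs = 18 Hz.
18 Hz ≤ fs/2 = 30 Hz, appears at 18 Hz.
Distinct values: {6 Hz, 18 Hz}.

6 Hz, 18 Hz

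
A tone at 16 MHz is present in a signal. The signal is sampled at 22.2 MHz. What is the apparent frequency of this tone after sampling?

6.2 MHz

16 MHz > fs/2 = 11.1 MHz, folds to fs − 16 MHz = 6.2 MHz.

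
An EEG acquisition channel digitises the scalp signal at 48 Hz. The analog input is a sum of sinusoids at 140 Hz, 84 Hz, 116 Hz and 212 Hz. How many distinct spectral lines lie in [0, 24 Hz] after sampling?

fs/2 = 24 Hz.
140 Hz mod fs = 44 Hz.
44 Hz > fs/2 = 24 Hz, folds to fs − 44 Hz = 4 Hz.
84 Hz mod fs = 36 Hz.
36 Hz > fs/2 = 24 Hz, folds to fs − 36 Hz = 12 Hz.
116 Hz mod fs = 20 Hz.
20 Hz ≤ fs/2 = 24 Hz, appears at 20 Hz.
212 Hz mod fs = 20 Hz.
20 Hz ≤ fs/2 = 24 Hz, appears at 20 Hz.
Distinct values: {4 Hz, 12 Hz, 20 Hz} → 3.

3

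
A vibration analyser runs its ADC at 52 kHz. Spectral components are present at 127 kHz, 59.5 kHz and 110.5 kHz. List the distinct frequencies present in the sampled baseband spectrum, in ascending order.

6.5 kHz, 7.5 kHz, 23 kHz

fs/2 = 26 kHz.
127 kHz mod fs = 23 kHz.
23 kHz ≤ fs/2 = 26 kHz, appears at 23 kHz.
59.5 kHz mod fs = 7.5 kHz.
7.5 kHz ≤ fs/2 = 26 kHz, appears at 7.5 kHz.
110.5 kHz mod fs = 6.5 kHz.
6.5 kHz ≤ fs/2 = 26 kHz, appears at 6.5 kHz.
Distinct values: {6.5 kHz, 7.5 kHz, 23 kHz}.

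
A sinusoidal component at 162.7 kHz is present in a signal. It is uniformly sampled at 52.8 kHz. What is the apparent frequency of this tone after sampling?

162.7 kHz mod fs = 4.3 kHz.
4.3 kHz ≤ fs/2 = 26.4 kHz, appears at 4.3 kHz.

4.3 kHz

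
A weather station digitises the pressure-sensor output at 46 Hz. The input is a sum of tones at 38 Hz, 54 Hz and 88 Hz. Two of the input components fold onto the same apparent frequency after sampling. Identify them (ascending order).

38 Hz, 54 Hz

fs/2 = 23 Hz.
38 Hz > fs/2 = 23 Hz, folds to fs − 38 Hz = 8 Hz.
54 Hz mod fs = 8 Hz.
8 Hz ≤ fs/2 = 23 Hz, appears at 8 Hz.
88 Hz mod fs = 42 Hz.
42 Hz > fs/2 = 23 Hz, folds to fs − 42 Hz = 4 Hz.
38 Hz and 54 Hz both map to 8 Hz.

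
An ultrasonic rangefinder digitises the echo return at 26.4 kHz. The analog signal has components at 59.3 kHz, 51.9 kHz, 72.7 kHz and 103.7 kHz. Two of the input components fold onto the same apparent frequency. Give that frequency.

6.5 kHz

fs/2 = 13.2 kHz.
59.3 kHz mod fs = 6.5 kHz.
6.5 kHz ≤ fs/2 = 13.2 kHz, appears at 6.5 kHz.
51.9 kHz mod fs = 25.5 kHz.
25.5 kHz > fs/2 = 13.2 kHz, folds to fs − 25.5 kHz = 0.9 kHz.
72.7 kHz mod fs = 19.9 kHz.
19.9 kHz > fs/2 = 13.2 kHz, folds to fs − 19.9 kHz = 6.5 kHz.
103.7 kHz mod fs = 24.5 kHz.
24.5 kHz > fs/2 = 13.2 kHz, folds to fs − 24.5 kHz = 1.9 kHz.
59.3 kHz and 72.7 kHz both map to 6.5 kHz.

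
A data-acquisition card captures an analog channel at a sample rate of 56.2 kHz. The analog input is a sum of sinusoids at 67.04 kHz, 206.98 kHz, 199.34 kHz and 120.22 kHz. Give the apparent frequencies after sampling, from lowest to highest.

7.82 kHz, 10.84 kHz, 17.82 kHz, 25.46 kHz

fs/2 = 28.1 kHz.
67.04 kHz mod fs = 10.84 kHz.
10.84 kHz ≤ fs/2 = 28.1 kHz, appears at 10.84 kHz.
206.98 kHz mod fs = 38.38 kHz.
38.38 kHz > fs/2 = 28.1 kHz, folds to fs − 38.38 kHz = 17.82 kHz.
199.34 kHz mod fs = 30.74 kHz.
30.74 kHz > fs/2 = 28.1 kHz, folds to fs − 30.74 kHz = 25.46 kHz.
120.22 kHz mod fs = 7.82 kHz.
7.82 kHz ≤ fs/2 = 28.1 kHz, appears at 7.82 kHz.
Distinct values: {7.82 kHz, 10.84 kHz, 17.82 kHz, 25.46 kHz}.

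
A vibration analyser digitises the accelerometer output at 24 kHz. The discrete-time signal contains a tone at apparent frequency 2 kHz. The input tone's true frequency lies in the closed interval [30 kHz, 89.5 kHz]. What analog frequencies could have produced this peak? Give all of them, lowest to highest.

46 kHz, 50 kHz, 70 kHz, 74 kHz

Frequencies that alias to 2 kHz are k·fs ± 2 kHz for integer k ≥ 0.
k=0: 2 kHz.
k=1: 22 kHz, 26 kHz.
k=2: 46 kHz, 50 kHz.
k=3: 70 kHz, 74 kHz.
k=4: 94 kHz, 98 kHz.
Within [30 kHz, 89.5 kHz]: 46 kHz, 50 kHz, 70 kHz, 74 kHz.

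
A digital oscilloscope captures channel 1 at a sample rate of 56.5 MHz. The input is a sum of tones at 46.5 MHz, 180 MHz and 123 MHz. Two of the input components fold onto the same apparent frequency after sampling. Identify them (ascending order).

fs/2 = 28.25 MHz.
46.5 MHz > fs/2 = 28.25 MHz, folds to fs − 46.5 MHz = 10 MHz.
180 MHz mod fs = 10.5 MHz.
10.5 MHz ≤ fs/2 = 28.25 MHz, appears at 10.5 MHz.
123 MHz mod fs = 10 MHz.
10 MHz ≤ fs/2 = 28.25 MHz, appears at 10 MHz.
46.5 MHz and 123 MHz both map to 10 MHz.

46.5 MHz, 123 MHz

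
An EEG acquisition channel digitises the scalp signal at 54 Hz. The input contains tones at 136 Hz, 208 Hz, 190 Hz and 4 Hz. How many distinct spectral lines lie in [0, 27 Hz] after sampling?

3

fs/2 = 27 Hz.
136 Hz mod fs = 28 Hz.
28 Hz > fs/2 = 27 Hz, folds to fs − 28 Hz = 26 Hz.
208 Hz mod fs = 46 Hz.
46 Hz > fs/2 = 27 Hz, folds to fs − 46 Hz = 8 Hz.
190 Hz mod fs = 28 Hz.
28 Hz > fs/2 = 27 Hz, folds to fs − 28 Hz = 26 Hz.
4 Hz ≤ fs/2 = 27 Hz, passes unchanged.
Distinct values: {4 Hz, 8 Hz, 26 Hz} → 3.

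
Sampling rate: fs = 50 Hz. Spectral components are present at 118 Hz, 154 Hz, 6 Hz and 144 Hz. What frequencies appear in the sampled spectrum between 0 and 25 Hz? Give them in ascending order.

4 Hz, 6 Hz, 18 Hz

fs/2 = 25 Hz.
118 Hz mod fs = 18 Hz.
18 Hz ≤ fs/2 = 25 Hz, appears at 18 Hz.
154 Hz mod fs = 4 Hz.
4 Hz ≤ fs/2 = 25 Hz, appears at 4 Hz.
6 Hz ≤ fs/2 = 25 Hz, passes unchanged.
144 Hz mod fs = 44 Hz.
44 Hz > fs/2 = 25 Hz, folds to fs − 44 Hz = 6 Hz.
Distinct values: {4 Hz, 6 Hz, 18 Hz}.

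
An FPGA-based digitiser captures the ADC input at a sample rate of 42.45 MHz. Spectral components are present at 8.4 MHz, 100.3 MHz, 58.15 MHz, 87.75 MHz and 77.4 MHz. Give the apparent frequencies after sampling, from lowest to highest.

2.85 MHz, 7.5 MHz, 8.4 MHz, 15.4 MHz, 15.7 MHz

fs/2 = 21.225 MHz.
8.4 MHz ≤ fs/2 = 21.225 MHz, passes unchanged.
100.3 MHz mod fs = 15.4 MHz.
15.4 MHz ≤ fs/2 = 21.225 MHz, appears at 15.4 MHz.
58.15 MHz mod fs = 15.7 MHz.
15.7 MHz ≤ fs/2 = 21.225 MHz, appears at 15.7 MHz.
87.75 MHz mod fs = 2.85 MHz.
2.85 MHz ≤ fs/2 = 21.225 MHz, appears at 2.85 MHz.
77.4 MHz mod fs = 34.95 MHz.
34.95 MHz > fs/2 = 21.225 MHz, folds to fs − 34.95 MHz = 7.5 MHz.
Distinct values: {2.85 MHz, 7.5 MHz, 8.4 MHz, 15.4 MHz, 15.7 MHz}.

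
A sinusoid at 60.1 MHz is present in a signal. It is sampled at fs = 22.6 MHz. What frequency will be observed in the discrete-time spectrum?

7.7 MHz

60.1 MHz mod fs = 14.9 MHz.
14.9 MHz > fs/2 = 11.3 MHz, folds to fs − 14.9 MHz = 7.7 MHz.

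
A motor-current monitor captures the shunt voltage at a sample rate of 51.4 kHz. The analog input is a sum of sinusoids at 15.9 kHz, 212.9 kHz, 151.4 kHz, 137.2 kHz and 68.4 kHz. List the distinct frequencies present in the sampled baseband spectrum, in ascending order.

fs/2 = 25.7 kHz.
15.9 kHz ≤ fs/2 = 25.7 kHz, passes unchanged.
212.9 kHz mod fs = 7.3 kHz.
7.3 kHz ≤ fs/2 = 25.7 kHz, appears at 7.3 kHz.
151.4 kHz mod fs = 48.6 kHz.
48.6 kHz > fs/2 = 25.7 kHz, folds to fs − 48.6 kHz = 2.8 kHz.
137.2 kHz mod fs = 34.4 kHz.
34.4 kHz > fs/2 = 25.7 kHz, folds to fs − 34.4 kHz = 17 kHz.
68.4 kHz mod fs = 17 kHz.
17 kHz ≤ fs/2 = 25.7 kHz, appears at 17 kHz.
Distinct values: {2.8 kHz, 7.3 kHz, 15.9 kHz, 17 kHz}.

2.8 kHz, 7.3 kHz, 15.9 kHz, 17 kHz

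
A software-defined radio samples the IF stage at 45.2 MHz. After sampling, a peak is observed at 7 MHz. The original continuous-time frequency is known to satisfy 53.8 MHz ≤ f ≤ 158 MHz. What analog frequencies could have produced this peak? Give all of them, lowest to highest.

Frequencies that alias to 7 MHz are k·fs ± 7 MHz for integer k ≥ 0.
k=0: 7 MHz.
k=1: 38.2 MHz, 52.2 MHz.
k=2: 83.4 MHz, 97.4 MHz.
k=3: 128.6 MHz, 142.6 MHz.
k=4: 173.8 MHz, 187.8 MHz.
Within [53.8 MHz, 158 MHz]: 83.4 MHz, 97.4 MHz, 128.6 MHz, 142.6 MHz.

83.4 MHz, 97.4 MHz, 128.6 MHz, 142.6 MHz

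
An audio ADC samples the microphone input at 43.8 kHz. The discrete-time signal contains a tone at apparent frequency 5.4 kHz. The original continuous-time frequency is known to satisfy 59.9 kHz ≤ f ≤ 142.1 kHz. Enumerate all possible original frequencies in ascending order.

Frequencies that alias to 5.4 kHz are k·fs ± 5.4 kHz for integer k ≥ 0.
k=0: 5.4 kHz.
k=1: 38.4 kHz, 49.2 kHz.
k=2: 82.2 kHz, 93 kHz.
k=3: 126 kHz, 136.8 kHz.
k=4: 169.8 kHz, 180.6 kHz.
Within [59.9 kHz, 142.1 kHz]: 82.2 kHz, 93 kHz, 126 kHz, 136.8 kHz.

82.2 kHz, 93 kHz, 126 kHz, 136.8 kHz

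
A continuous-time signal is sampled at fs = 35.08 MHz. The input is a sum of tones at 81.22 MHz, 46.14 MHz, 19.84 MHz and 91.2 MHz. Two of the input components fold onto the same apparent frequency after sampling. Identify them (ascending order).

46.14 MHz, 81.22 MHz

fs/2 = 17.54 MHz.
81.22 MHz mod fs = 11.06 MHz.
11.06 MHz ≤ fs/2 = 17.54 MHz, appears at 11.06 MHz.
46.14 MHz mod fs = 11.06 MHz.
11.06 MHz ≤ fs/2 = 17.54 MHz, appears at 11.06 MHz.
19.84 MHz > fs/2 = 17.54 MHz, folds to fs − 19.84 MHz = 15.24 MHz.
91.2 MHz mod fs = 21.04 MHz.
21.04 MHz > fs/2 = 17.54 MHz, folds to fs − 21.04 MHz = 14.04 MHz.
46.14 MHz and 81.22 MHz both map to 11.06 MHz.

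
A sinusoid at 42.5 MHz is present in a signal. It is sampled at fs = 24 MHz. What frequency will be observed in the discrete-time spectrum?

42.5 MHz mod fs = 18.5 MHz.
18.5 MHz > fs/2 = 12 MHz, folds to fs − 18.5 MHz = 5.5 MHz.

5.5 MHz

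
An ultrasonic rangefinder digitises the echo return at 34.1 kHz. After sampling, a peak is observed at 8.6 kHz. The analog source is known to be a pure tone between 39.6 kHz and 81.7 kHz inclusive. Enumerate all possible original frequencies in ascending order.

42.7 kHz, 59.6 kHz, 76.8 kHz

Frequencies that alias to 8.6 kHz are k·fs ± 8.6 kHz for integer k ≥ 0.
k=0: 8.6 kHz.
k=1: 25.5 kHz, 42.7 kHz.
k=2: 59.6 kHz, 76.8 kHz.
k=3: 93.7 kHz, 110.9 kHz.
Within [39.6 kHz, 81.7 kHz]: 42.7 kHz, 59.6 kHz, 76.8 kHz.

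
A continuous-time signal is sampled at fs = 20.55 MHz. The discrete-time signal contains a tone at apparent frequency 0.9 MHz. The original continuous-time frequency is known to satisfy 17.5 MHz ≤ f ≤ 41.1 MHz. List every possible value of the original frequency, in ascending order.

19.65 MHz, 21.45 MHz, 40.2 MHz

Frequencies that alias to 0.9 MHz are k·fs ± 0.9 MHz for integer k ≥ 0.
k=0: 0.9 MHz.
k=1: 19.65 MHz, 21.45 MHz.
k=2: 40.2 MHz, 42 MHz.
k=3: 60.75 MHz, 62.55 MHz.
Within [17.5 MHz, 41.1 MHz]: 19.65 MHz, 21.45 MHz, 40.2 MHz.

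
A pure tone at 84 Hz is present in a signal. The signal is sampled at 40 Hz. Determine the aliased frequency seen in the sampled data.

84 Hz mod fs = 4 Hz.
4 Hz ≤ fs/2 = 20 Hz, appears at 4 Hz.

4 Hz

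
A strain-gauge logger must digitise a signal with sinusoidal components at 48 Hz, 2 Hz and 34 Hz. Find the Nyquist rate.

96 Hz

Highest-frequency component: 48 Hz.
Nyquist rate = 2 × 48 Hz = 96 Hz.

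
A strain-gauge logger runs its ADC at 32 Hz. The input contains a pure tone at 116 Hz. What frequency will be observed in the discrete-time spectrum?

116 Hz mod fs = 20 Hz.
20 Hz > fs/2 = 16 Hz, folds to fs − 20 Hz = 12 Hz.

12 Hz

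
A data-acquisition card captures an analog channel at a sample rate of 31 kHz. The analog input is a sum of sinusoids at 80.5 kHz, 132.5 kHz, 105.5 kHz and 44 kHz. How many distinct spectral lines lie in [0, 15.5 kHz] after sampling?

fs/2 = 15.5 kHz.
80.5 kHz mod fs = 18.5 kHz.
18.5 kHz > fs/2 = 15.5 kHz, folds to fs − 18.5 kHz = 12.5 kHz.
132.5 kHz mod fs = 8.5 kHz.
8.5 kHz ≤ fs/2 = 15.5 kHz, appears at 8.5 kHz.
105.5 kHz mod fs = 12.5 kHz.
12.5 kHz ≤ fs/2 = 15.5 kHz, appears at 12.5 kHz.
44 kHz mod fs = 13 kHz.
13 kHz ≤ fs/2 = 15.5 kHz, appears at 13 kHz.
Distinct values: {8.5 kHz, 12.5 kHz, 13 kHz} → 3.

3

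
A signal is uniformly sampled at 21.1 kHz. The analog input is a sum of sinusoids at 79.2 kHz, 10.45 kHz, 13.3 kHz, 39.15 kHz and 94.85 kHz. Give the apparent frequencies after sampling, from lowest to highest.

fs/2 = 10.55 kHz.
79.2 kHz mod fs = 15.9 kHz.
15.9 kHz > fs/2 = 10.55 kHz, folds to fs − 15.9 kHz = 5.2 kHz.
10.45 kHz ≤ fs/2 = 10.55 kHz, passes unchanged.
13.3 kHz > fs/2 = 10.55 kHz, folds to fs − 13.3 kHz = 7.8 kHz.
39.15 kHz mod fs = 18.05 kHz.
18.05 kHz > fs/2 = 10.55 kHz, folds to fs − 18.05 kHz = 3.05 kHz.
94.85 kHz mod fs = 10.45 kHz.
10.45 kHz ≤ fs/2 = 10.55 kHz, appears at 10.45 kHz.
Distinct values: {3.05 kHz, 5.2 kHz, 7.8 kHz, 10.45 kHz}.

3.05 kHz, 5.2 kHz, 7.8 kHz, 10.45 kHz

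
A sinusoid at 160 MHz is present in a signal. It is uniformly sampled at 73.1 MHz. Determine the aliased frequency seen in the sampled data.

13.8 MHz

160 MHz mod fs = 13.8 MHz.
13.8 MHz ≤ fs/2 = 36.55 MHz, appears at 13.8 MHz.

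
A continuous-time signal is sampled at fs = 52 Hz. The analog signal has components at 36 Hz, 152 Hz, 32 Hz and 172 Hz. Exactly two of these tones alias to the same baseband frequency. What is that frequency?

fs/2 = 26 Hz.
36 Hz > fs/2 = 26 Hz, folds to fs − 36 Hz = 16 Hz.
152 Hz mod fs = 48 Hz.
48 Hz > fs/2 = 26 Hz, folds to fs − 48 Hz = 4 Hz.
32 Hz > fs/2 = 26 Hz, folds to fs − 32 Hz = 20 Hz.
172 Hz mod fs = 16 Hz.
16 Hz ≤ fs/2 = 26 Hz, appears at 16 Hz.
36 Hz and 172 Hz both map to 16 Hz.

16 Hz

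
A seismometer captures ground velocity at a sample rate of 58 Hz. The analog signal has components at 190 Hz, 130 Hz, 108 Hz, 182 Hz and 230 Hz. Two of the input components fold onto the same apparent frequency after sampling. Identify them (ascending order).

fs/2 = 29 Hz.
190 Hz mod fs = 16 Hz.
16 Hz ≤ fs/2 = 29 Hz, appears at 16 Hz.
130 Hz mod fs = 14 Hz.
14 Hz ≤ fs/2 = 29 Hz, appears at 14 Hz.
108 Hz mod fs = 50 Hz.
50 Hz > fs/2 = 29 Hz, folds to fs − 50 Hz = 8 Hz.
182 Hz mod fs = 8 Hz.
8 Hz ≤ fs/2 = 29 Hz, appears at 8 Hz.
230 Hz mod fs = 56 Hz.
56 Hz > fs/2 = 29 Hz, folds to fs − 56 Hz = 2 Hz.
108 Hz and 182 Hz both map to 8 Hz.

108 Hz, 182 Hz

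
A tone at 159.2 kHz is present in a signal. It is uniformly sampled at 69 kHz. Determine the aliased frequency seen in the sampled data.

159.2 kHz mod fs = 21.2 kHz.
21.2 kHz ≤ fs/2 = 34.5 kHz, appears at 21.2 kHz.

21.2 kHz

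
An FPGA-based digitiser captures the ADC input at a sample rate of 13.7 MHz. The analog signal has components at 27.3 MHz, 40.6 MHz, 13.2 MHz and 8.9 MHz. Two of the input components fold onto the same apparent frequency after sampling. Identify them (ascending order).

13.2 MHz, 40.6 MHz

fs/2 = 6.85 MHz.
27.3 MHz mod fs = 13.6 MHz.
13.6 MHz > fs/2 = 6.85 MHz, folds to fs − 13.6 MHz = 0.1 MHz.
40.6 MHz mod fs = 13.2 MHz.
13.2 MHz > fs/2 = 6.85 MHz, folds to fs − 13.2 MHz = 0.5 MHz.
13.2 MHz > fs/2 = 6.85 MHz, folds to fs − 13.2 MHz = 0.5 MHz.
8.9 MHz > fs/2 = 6.85 MHz, folds to fs − 8.9 MHz = 4.8 MHz.
13.2 MHz and 40.6 MHz both map to 0.5 MHz.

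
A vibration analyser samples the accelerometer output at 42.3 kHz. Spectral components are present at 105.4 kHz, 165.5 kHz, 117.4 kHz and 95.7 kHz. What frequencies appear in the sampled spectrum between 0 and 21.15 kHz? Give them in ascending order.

3.7 kHz, 9.5 kHz, 11.1 kHz, 20.8 kHz

fs/2 = 21.15 kHz.
105.4 kHz mod fs = 20.8 kHz.
20.8 kHz ≤ fs/2 = 21.15 kHz, appears at 20.8 kHz.
165.5 kHz mod fs = 38.6 kHz.
38.6 kHz > fs/2 = 21.15 kHz, folds to fs − 38.6 kHz = 3.7 kHz.
117.4 kHz mod fs = 32.8 kHz.
32.8 kHz > fs/2 = 21.15 kHz, folds to fs − 32.8 kHz = 9.5 kHz.
95.7 kHz mod fs = 11.1 kHz.
11.1 kHz ≤ fs/2 = 21.15 kHz, appears at 11.1 kHz.
Distinct values: {3.7 kHz, 9.5 kHz, 11.1 kHz, 20.8 kHz}.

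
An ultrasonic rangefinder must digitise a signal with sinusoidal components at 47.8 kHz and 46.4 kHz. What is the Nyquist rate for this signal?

Highest-frequency component: 47.8 kHz.
Nyquist rate = 2 × 47.8 kHz = 95.6 kHz.

95.6 kHz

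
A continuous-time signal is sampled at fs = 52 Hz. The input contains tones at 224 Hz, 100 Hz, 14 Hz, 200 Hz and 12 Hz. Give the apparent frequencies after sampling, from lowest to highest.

fs/2 = 26 Hz.
224 Hz mod fs = 16 Hz.
16 Hz ≤ fs/2 = 26 Hz, appears at 16 Hz.
100 Hz mod fs = 48 Hz.
48 Hz > fs/2 = 26 Hz, folds to fs − 48 Hz = 4 Hz.
14 Hz ≤ fs/2 = 26 Hz, passes unchanged.
200 Hz mod fs = 44 Hz.
44 Hz > fs/2 = 26 Hz, folds to fs − 44 Hz = 8 Hz.
12 Hz ≤ fs/2 = 26 Hz, passes unchanged.
Distinct values: {4 Hz, 8 Hz, 12 Hz, 14 Hz, 16 Hz}.

4 Hz, 8 Hz, 12 Hz, 14 Hz, 16 Hz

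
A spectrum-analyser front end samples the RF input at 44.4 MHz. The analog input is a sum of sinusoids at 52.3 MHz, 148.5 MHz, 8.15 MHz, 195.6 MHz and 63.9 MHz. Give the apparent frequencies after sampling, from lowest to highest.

7.9 MHz, 8.15 MHz, 15.3 MHz, 18 MHz, 19.5 MHz

fs/2 = 22.2 MHz.
52.3 MHz mod fs = 7.9 MHz.
7.9 MHz ≤ fs/2 = 22.2 MHz, appears at 7.9 MHz.
148.5 MHz mod fs = 15.3 MHz.
15.3 MHz ≤ fs/2 = 22.2 MHz, appears at 15.3 MHz.
8.15 MHz ≤ fs/2 = 22.2 MHz, passes unchanged.
195.6 MHz mod fs = 18 MHz.
18 MHz ≤ fs/2 = 22.2 MHz, appears at 18 MHz.
63.9 MHz mod fs = 19.5 MHz.
19.5 MHz ≤ fs/2 = 22.2 MHz, appears at 19.5 MHz.
Distinct values: {7.9 MHz, 8.15 MHz, 15.3 MHz, 18 MHz, 19.5 MHz}.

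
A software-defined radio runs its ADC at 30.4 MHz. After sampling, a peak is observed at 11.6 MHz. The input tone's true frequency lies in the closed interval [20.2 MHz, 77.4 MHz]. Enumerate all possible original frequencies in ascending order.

42 MHz, 49.2 MHz, 72.4 MHz

Frequencies that alias to 11.6 MHz are k·fs ± 11.6 MHz for integer k ≥ 0.
k=0: 11.6 MHz.
k=1: 18.8 MHz, 42 MHz.
k=2: 49.2 MHz, 72.4 MHz.
k=3: 79.6 MHz, 102.8 MHz.
Within [20.2 MHz, 77.4 MHz]: 42 MHz, 49.2 MHz, 72.4 MHz.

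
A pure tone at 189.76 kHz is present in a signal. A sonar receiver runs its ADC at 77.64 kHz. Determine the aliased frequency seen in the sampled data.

189.76 kHz mod fs = 34.48 kHz.
34.48 kHz ≤ fs/2 = 38.82 kHz, appears at 34.48 kHz.

34.48 kHz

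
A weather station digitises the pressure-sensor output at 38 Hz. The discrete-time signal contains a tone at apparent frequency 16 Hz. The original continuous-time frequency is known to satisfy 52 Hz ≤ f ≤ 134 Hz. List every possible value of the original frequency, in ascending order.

Frequencies that alias to 16 Hz are k·fs ± 16 Hz for integer k ≥ 0.
k=0: 16 Hz.
k=1: 22 Hz, 54 Hz.
k=2: 60 Hz, 92 Hz.
k=3: 98 Hz, 130 Hz.
k=4: 136 Hz, 168 Hz.
Within [52 Hz, 134 Hz]: 54 Hz, 60 Hz, 92 Hz, 98 Hz, 130 Hz.

54 Hz, 60 Hz, 92 Hz, 98 Hz, 130 Hz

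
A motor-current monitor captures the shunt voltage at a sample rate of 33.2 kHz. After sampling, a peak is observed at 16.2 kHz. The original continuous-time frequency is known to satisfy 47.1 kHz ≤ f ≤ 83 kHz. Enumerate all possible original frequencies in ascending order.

49.4 kHz, 50.2 kHz, 82.6 kHz

Frequencies that alias to 16.2 kHz are k·fs ± 16.2 kHz for integer k ≥ 0.
k=0: 16.2 kHz.
k=1: 17 kHz, 49.4 kHz.
k=2: 50.2 kHz, 82.6 kHz.
k=3: 83.4 kHz, 115.8 kHz.
Within [47.1 kHz, 83 kHz]: 49.4 kHz, 50.2 kHz, 82.6 kHz.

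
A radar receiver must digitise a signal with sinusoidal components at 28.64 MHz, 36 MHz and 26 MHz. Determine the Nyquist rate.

72 MHz

Highest-frequency component: 36 MHz.
Nyquist rate = 2 × 36 MHz = 72 MHz.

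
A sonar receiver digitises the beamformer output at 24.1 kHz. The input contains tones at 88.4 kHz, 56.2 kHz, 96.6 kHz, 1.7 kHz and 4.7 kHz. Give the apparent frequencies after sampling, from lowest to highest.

0.2 kHz, 1.7 kHz, 4.7 kHz, 8 kHz

fs/2 = 12.05 kHz.
88.4 kHz mod fs = 16.1 kHz.
16.1 kHz > fs/2 = 12.05 kHz, folds to fs − 16.1 kHz = 8 kHz.
56.2 kHz mod fs = 8 kHz.
8 kHz ≤ fs/2 = 12.05 kHz, appears at 8 kHz.
96.6 kHz mod fs = 0.2 kHz.
0.2 kHz ≤ fs/2 = 12.05 kHz, appears at 0.2 kHz.
1.7 kHz ≤ fs/2 = 12.05 kHz, passes unchanged.
4.7 kHz ≤ fs/2 = 12.05 kHz, passes unchanged.
Distinct values: {0.2 kHz, 1.7 kHz, 4.7 kHz, 8 kHz}.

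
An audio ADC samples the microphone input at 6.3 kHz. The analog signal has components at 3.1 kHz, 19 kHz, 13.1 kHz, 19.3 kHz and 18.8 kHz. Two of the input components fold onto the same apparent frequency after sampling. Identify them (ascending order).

fs/2 = 3.15 kHz.
3.1 kHz ≤ fs/2 = 3.15 kHz, passes unchanged.
19 kHz mod fs = 0.1 kHz.
0.1 kHz ≤ fs/2 = 3.15 kHz, appears at 0.1 kHz.
13.1 kHz mod fs = 0.5 kHz.
0.5 kHz ≤ fs/2 = 3.15 kHz, appears at 0.5 kHz.
19.3 kHz mod fs = 0.4 kHz.
0.4 kHz ≤ fs/2 = 3.15 kHz, appears at 0.4 kHz.
18.8 kHz mod fs = 6.2 kHz.
6.2 kHz > fs/2 = 3.15 kHz, folds to fs − 6.2 kHz = 0.1 kHz.
18.8 kHz and 19 kHz both map to 0.1 kHz.

18.8 kHz, 19 kHz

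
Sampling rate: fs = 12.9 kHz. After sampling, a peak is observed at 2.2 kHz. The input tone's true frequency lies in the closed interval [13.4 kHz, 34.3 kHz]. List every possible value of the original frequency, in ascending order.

15.1 kHz, 23.6 kHz, 28 kHz

Frequencies that alias to 2.2 kHz are k·fs ± 2.2 kHz for integer k ≥ 0.
k=0: 2.2 kHz.
k=1: 10.7 kHz, 15.1 kHz.
k=2: 23.6 kHz, 28 kHz.
k=3: 36.5 kHz, 40.9 kHz.
Within [13.4 kHz, 34.3 kHz]: 15.1 kHz, 23.6 kHz, 28 kHz.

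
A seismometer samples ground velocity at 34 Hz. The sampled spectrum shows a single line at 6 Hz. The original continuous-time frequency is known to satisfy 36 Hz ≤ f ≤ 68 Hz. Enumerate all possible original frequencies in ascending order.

40 Hz, 62 Hz

Frequencies that alias to 6 Hz are k·fs ± 6 Hz for integer k ≥ 0.
k=0: 6 Hz.
k=1: 28 Hz, 40 Hz.
k=2: 62 Hz, 74 Hz.
k=3: 96 Hz, 108 Hz.
Within [36 Hz, 68 Hz]: 40 Hz, 62 Hz.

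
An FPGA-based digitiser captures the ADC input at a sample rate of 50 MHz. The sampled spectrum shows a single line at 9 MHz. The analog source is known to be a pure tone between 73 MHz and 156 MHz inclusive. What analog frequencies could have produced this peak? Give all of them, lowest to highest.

91 MHz, 109 MHz, 141 MHz

Frequencies that alias to 9 MHz are k·fs ± 9 MHz for integer k ≥ 0.
k=0: 9 MHz.
k=1: 41 MHz, 59 MHz.
k=2: 91 MHz, 109 MHz.
k=3: 141 MHz, 159 MHz.
k=4: 191 MHz, 209 MHz.
Within [73 MHz, 156 MHz]: 91 MHz, 109 MHz, 141 MHz.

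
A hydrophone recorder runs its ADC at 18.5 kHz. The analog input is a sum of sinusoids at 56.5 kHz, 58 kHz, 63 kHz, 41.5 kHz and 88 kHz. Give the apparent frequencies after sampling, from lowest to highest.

1 kHz, 2.5 kHz, 4.5 kHz, 7.5 kHz

fs/2 = 9.25 kHz.
56.5 kHz mod fs = 1 kHz.
1 kHz ≤ fs/2 = 9.25 kHz, appears at 1 kHz.
58 kHz mod fs = 2.5 kHz.
2.5 kHz ≤ fs/2 = 9.25 kHz, appears at 2.5 kHz.
63 kHz mod fs = 7.5 kHz.
7.5 kHz ≤ fs/2 = 9.25 kHz, appears at 7.5 kHz.
41.5 kHz mod fs = 4.5 kHz.
4.5 kHz ≤ fs/2 = 9.25 kHz, appears at 4.5 kHz.
88 kHz mod fs = 14 kHz.
14 kHz > fs/2 = 9.25 kHz, folds to fs − 14 kHz = 4.5 kHz.
Distinct values: {1 kHz, 2.5 kHz, 4.5 kHz, 7.5 kHz}.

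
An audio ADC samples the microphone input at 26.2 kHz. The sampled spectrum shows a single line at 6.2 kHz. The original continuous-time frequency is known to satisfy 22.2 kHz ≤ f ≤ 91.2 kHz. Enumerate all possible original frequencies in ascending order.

Frequencies that alias to 6.2 kHz are k·fs ± 6.2 kHz for integer k ≥ 0.
k=0: 6.2 kHz.
k=1: 20 kHz, 32.4 kHz.
k=2: 46.2 kHz, 58.6 kHz.
k=3: 72.4 kHz, 84.8 kHz.
k=4: 98.6 kHz, 111 kHz.
Within [22.2 kHz, 91.2 kHz]: 32.4 kHz, 46.2 kHz, 58.6 kHz, 72.4 kHz, 84.8 kHz.

32.4 kHz, 46.2 kHz, 58.6 kHz, 72.4 kHz, 84.8 kHz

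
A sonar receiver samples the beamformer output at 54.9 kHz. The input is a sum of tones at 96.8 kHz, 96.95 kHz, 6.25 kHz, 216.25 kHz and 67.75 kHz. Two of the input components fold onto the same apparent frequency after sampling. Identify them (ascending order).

67.75 kHz, 96.95 kHz

fs/2 = 27.45 kHz.
96.8 kHz mod fs = 41.9 kHz.
41.9 kHz > fs/2 = 27.45 kHz, folds to fs − 41.9 kHz = 13 kHz.
96.95 kHz mod fs = 42.05 kHz.
42.05 kHz > fs/2 = 27.45 kHz, folds to fs − 42.05 kHz = 12.85 kHz.
6.25 kHz ≤ fs/2 = 27.45 kHz, passes unchanged.
216.25 kHz mod fs = 51.55 kHz.
51.55 kHz > fs/2 = 27.45 kHz, folds to fs − 51.55 kHz = 3.35 kHz.
67.75 kHz mod fs = 12.85 kHz.
12.85 kHz ≤ fs/2 = 27.45 kHz, appears at 12.85 kHz.
67.75 kHz and 96.95 kHz both map to 12.85 kHz.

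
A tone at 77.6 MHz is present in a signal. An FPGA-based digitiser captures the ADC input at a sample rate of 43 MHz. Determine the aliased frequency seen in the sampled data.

77.6 MHz mod fs = 34.6 MHz.
34.6 MHz > fs/2 = 21.5 MHz, folds to fs − 34.6 MHz = 8.4 MHz.

8.4 MHz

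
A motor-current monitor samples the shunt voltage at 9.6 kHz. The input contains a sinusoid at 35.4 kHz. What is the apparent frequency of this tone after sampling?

3 kHz

35.4 kHz mod fs = 6.6 kHz.
6.6 kHz > fs/2 = 4.8 kHz, folds to fs − 6.6 kHz = 3 kHz.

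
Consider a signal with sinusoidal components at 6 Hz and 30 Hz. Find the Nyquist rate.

Highest-frequency component: 30 Hz.
Nyquist rate = 2 × 30 Hz = 60 Hz.

60 Hz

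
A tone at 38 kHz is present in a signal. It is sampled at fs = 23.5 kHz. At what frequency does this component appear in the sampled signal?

9 kHz

38 kHz mod fs = 14.5 kHz.
14.5 kHz > fs/2 = 11.75 kHz, folds to fs − 14.5 kHz = 9 kHz.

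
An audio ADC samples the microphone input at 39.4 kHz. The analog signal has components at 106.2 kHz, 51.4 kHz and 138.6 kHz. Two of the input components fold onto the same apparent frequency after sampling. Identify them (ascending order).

51.4 kHz, 106.2 kHz

fs/2 = 19.7 kHz.
106.2 kHz mod fs = 27.4 kHz.
27.4 kHz > fs/2 = 19.7 kHz, folds to fs − 27.4 kHz = 12 kHz.
51.4 kHz mod fs = 12 kHz.
12 kHz ≤ fs/2 = 19.7 kHz, appears at 12 kHz.
138.6 kHz mod fs = 20.4 kHz.
20.4 kHz > fs/2 = 19.7 kHz, folds to fs − 20.4 kHz = 19 kHz.
51.4 kHz and 106.2 kHz both map to 12 kHz.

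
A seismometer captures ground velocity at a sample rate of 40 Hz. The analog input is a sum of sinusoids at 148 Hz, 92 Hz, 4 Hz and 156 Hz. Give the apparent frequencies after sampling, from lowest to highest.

4 Hz, 12 Hz

fs/2 = 20 Hz.
148 Hz mod fs = 28 Hz.
28 Hz > fs/2 = 20 Hz, folds to fs − 28 Hz = 12 Hz.
92 Hz mod fs = 12 Hz.
12 Hz ≤ fs/2 = 20 Hz, appears at 12 Hz.
4 Hz ≤ fs/2 = 20 Hz, passes unchanged.
156 Hz mod fs = 36 Hz.
36 Hz > fs/2 = 20 Hz, folds to fs − 36 Hz = 4 Hz.
Distinct values: {4 Hz, 12 Hz}.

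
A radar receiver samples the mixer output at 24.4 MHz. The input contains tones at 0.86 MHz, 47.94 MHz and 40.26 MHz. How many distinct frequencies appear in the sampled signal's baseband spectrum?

2

fs/2 = 12.2 MHz.
0.86 MHz ≤ fs/2 = 12.2 MHz, passes unchanged.
47.94 MHz mod fs = 23.54 MHz.
23.54 MHz > fs/2 = 12.2 MHz, folds to fs − 23.54 MHz = 0.86 MHz.
40.26 MHz mod fs = 15.86 MHz.
15.86 MHz > fs/2 = 12.2 MHz, folds to fs − 15.86 MHz = 8.54 MHz.
Distinct values: {0.86 MHz, 8.54 MHz} → 2.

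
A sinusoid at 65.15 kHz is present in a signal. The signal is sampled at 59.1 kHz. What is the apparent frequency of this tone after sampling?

6.05 kHz

65.15 kHz mod fs = 6.05 kHz.
6.05 kHz ≤ fs/2 = 29.55 kHz, appears at 6.05 kHz.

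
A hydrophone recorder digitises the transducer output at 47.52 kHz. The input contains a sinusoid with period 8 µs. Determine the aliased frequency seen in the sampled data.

T = 8 µs → f = 1/T = 125 kHz.
125 kHz mod fs = 29.96 kHz.
29.96 kHz > fs/2 = 23.76 kHz, folds to fs − 29.96 kHz = 17.56 kHz.

17.56 kHz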